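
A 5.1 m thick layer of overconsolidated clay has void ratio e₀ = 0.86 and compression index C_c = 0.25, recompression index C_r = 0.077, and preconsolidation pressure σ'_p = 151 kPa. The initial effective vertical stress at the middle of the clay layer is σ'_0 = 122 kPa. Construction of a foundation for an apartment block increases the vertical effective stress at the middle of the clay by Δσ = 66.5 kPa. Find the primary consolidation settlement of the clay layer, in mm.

Final effective stress: σ'_f = 122 + 66.5 = 188.5 kPa.
σ'_f = 188.5 > σ'_p = 151 kPa, so the stress path crosses the preconsolidation pressure — recompression up to σ'_p, then virgin compression beyond:
S_c = H/(1+e₀)·[C_r·log₁₀(σ'_p/σ'_0) + C_c·log₁₀(σ'_f/σ'_p)]
    = 5.1/1.86 × [0.077×log₁₀(151/122) + 0.25×log₁₀(188.5/151)]
    = 2.7419 × [0.0071315 + 0.024084] = 0.08559 m

S_c ≈ 85.6 mm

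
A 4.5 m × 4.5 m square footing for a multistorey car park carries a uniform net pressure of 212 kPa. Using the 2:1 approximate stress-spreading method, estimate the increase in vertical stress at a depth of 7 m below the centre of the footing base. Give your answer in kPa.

By the 2:1 method the load spreads at 1 horizontal : 2 vertical, so at depth z the loaded area has grown by z in each plan dimension:
Δσ = qBL/((B+z)(L+z)) = 212×4.5×4.5/((4.5+7)(4.5+7)) = 32.461 kPa

Δσ_z ≈ 32.5 kPa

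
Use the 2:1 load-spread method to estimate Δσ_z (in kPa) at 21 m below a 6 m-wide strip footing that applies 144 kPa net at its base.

Δσ_z ≈ 32 kPa

By the 2:1 method the load spreads at 1 horizontal : 2 vertical, so at depth z the loaded area has grown by z in each plan dimension:
Δσ = qB/(B+z) = 144×6/(6+21) = 32 kPa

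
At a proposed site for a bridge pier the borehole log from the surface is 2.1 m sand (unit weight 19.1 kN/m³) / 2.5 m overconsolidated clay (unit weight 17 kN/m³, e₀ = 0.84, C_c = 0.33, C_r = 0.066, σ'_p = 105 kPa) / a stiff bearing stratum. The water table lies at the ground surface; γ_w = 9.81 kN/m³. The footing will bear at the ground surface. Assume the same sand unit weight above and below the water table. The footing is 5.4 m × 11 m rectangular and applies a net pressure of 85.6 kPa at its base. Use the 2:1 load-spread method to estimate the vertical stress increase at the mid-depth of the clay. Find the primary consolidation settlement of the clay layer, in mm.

Mid-depth of clay below the ground surface: z = 2.1 + 2.5/2 = 3.35 m.
Total vertical stress at mid-clay: σ_v = 19.1×2.1 + 17×1.25 = 61.36 kPa.
Pore pressure: u = 9.81×(3.35 − 0) = 32.864 kPa.
Initial effective stress: σ'_0 = σ_v − u = 61.36 − 32.864 = 28.496 kPa.
Stress increase at mid-clay by the 2:1 spreading method:
Δσ = qBL/((B+z)(L+z)) = 85.6×5.4×11/((5.4+3.35)(11+3.35)) = 40.495 kPa
Final effective stress: σ'_f = 28.496 + 40.495 = 68.991 kPa.
σ'_f = 68.991 ≤ σ'_p = 105 kPa, so the clay remains overconsolidated and only the recompression index applies:
S_c = C_r·H/(1+e₀)·log₁₀(σ'_f/σ'_0) = 0.066×2.5/1.84×log₁₀(68.991/28.496)
    = 0.089674 × 0.38401 = 0.03444 m

S_c ≈ 34.4 mm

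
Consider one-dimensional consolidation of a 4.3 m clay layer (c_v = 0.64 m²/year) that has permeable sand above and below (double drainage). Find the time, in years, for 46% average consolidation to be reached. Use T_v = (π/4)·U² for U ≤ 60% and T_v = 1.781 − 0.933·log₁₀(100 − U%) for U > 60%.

t ≈ 1.2 years

Drainage path length: H_d = H/2 = 2.15 m (double drainage).
U ≤ 60%: T_v = (π/4)·U² = (π/4)×0.46² = 0.16619.
t = T_v·H_d²/c_v = 0.16619×2.15²/0.64 = 1.2 years.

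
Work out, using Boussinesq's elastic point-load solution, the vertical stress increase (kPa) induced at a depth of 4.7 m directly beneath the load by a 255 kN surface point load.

Boussinesq vertical stress below a point load on an elastic half-space:
Δσ_z = 3P/(2πz²) · [1 + (r/z)²]^(−5/2)
r/z = 0/4.7 = 0; [1+(r/z)²]^(−5/2) = 1.
Δσ_z = 3×255/(2π×4.7²) × 1 = 5.5117 × 1 = 5.512 kPa

Δσ_z ≈ 5.51 kPa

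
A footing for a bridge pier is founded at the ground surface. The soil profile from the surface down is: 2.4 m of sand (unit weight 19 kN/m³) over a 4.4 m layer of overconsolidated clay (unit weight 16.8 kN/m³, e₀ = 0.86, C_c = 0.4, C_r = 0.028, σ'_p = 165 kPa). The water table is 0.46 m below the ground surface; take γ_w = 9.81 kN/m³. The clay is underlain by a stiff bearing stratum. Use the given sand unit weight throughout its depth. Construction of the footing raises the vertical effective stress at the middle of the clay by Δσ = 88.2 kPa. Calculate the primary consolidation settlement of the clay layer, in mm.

Mid-depth of clay below the ground surface: z = 2.4 + 4.4/2 = 4.6 m.
Total vertical stress at mid-clay: σ_v = 19×2.4 + 16.8×2.2 = 82.56 kPa.
Pore pressure: u = 9.81×(4.6 − 0.46) = 40.613 kPa.
Initial effective stress: σ'_0 = σ_v − u = 82.56 − 40.613 = 41.947 kPa.
Final effective stress: σ'_f = 41.947 + 88.2 = 130.15 kPa.
σ'_f = 130.15 ≤ σ'_p = 165 kPa, so the clay remains overconsolidated and only the recompression index applies:
S_c = C_r·H/(1+e₀)·log₁₀(σ'_f/σ'_0) = 0.028×4.4/1.86×log₁₀(130.15/41.947)
    = 0.066237 × 0.49174 = 0.03257 m

S_c ≈ 32.6 mm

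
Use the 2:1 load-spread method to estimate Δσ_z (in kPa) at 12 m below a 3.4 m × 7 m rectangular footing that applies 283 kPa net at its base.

Δσ_z ≈ 23 kPa

By the 2:1 method the load spreads at 1 horizontal : 2 vertical, so at depth z the loaded area has grown by z in each plan dimension:
Δσ = qBL/((B+z)(L+z)) = 283×3.4×7/((3.4+12)(7+12)) = 23.019 kPa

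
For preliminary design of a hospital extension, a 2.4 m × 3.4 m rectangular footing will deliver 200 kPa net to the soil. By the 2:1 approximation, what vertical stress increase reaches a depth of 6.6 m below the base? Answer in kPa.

By the 2:1 method the load spreads at 1 horizontal : 2 vertical, so at depth z the loaded area has grown by z in each plan dimension:
Δσ = qBL/((B+z)(L+z)) = 200×2.4×3.4/((2.4+6.6)(3.4+6.6)) = 18.133 kPa

Δσ_z ≈ 18.1 kPa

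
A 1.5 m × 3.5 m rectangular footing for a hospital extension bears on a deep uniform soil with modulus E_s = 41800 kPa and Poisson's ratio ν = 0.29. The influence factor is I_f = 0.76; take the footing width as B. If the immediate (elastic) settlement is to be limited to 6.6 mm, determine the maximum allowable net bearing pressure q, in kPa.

q ≈ 264 kPa

S_e = q·B·(1−ν²)/E_s · I_f  ⇒  q = S_e·E_s / (B·(1−ν²)·I_f).
q = 0.0066 × 41800 / (1.5 × 0.9159 × 0.76) = 264.2 kPa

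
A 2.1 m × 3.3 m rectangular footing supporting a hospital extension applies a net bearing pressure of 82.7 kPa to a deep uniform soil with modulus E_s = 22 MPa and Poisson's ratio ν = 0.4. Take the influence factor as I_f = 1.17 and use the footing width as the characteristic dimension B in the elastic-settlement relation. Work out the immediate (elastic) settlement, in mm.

S_e ≈ 7.76 mm

Immediate (elastic) settlement: S_e = q·B·(1−ν²)/E_s · I_f.
E_s = 22 MPa = 22000 kPa.
S_e = 82.7 × 2.1 × (1 − 0.4²) / 22000 × 1.17
    = 82.7 × 2.1 × 0.84 / 22000 × 1.17
    = 0.007758 m = 7.758 mm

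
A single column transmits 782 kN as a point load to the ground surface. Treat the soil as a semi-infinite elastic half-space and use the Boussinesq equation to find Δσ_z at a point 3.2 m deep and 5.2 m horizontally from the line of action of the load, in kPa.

Boussinesq vertical stress below a point load on an elastic half-space:
Δσ_z = 3P/(2πz²) · [1 + (r/z)²]^(−5/2)
r/z = 5.2/3.2 = 1.625; [1+(r/z)²]^(−5/2) = 0.039542.
Δσ_z = 3×782/(2π×3.2²) × 0.039542 = 36.463 × 0.039542 = 1.442 kPa

Δσ_z ≈ 1.44 kPa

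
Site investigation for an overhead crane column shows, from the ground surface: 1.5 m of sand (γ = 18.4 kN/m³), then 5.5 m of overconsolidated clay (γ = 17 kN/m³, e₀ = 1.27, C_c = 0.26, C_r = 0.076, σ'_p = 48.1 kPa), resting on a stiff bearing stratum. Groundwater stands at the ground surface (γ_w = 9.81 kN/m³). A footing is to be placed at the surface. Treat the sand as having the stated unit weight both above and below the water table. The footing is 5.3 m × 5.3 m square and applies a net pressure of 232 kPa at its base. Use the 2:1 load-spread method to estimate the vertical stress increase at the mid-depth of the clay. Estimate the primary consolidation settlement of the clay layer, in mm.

Mid-depth of clay below the ground surface: z = 1.5 + 5.5/2 = 4.25 m.
Total vertical stress at mid-clay: σ_v = 18.4×1.5 + 17×2.75 = 74.35 kPa.
Pore pressure: u = 9.81×(4.25 − 0) = 41.693 kPa.
Initial effective stress: σ'_0 = σ_v − u = 74.35 − 41.693 = 32.657 kPa.
Stress increase at mid-clay by the 2:1 spreading method:
Δσ = qBL/((B+z)(L+z)) = 232×5.3×5.3/((5.3+4.25)(5.3+4.25)) = 71.455 kPa
Final effective stress: σ'_f = 32.657 + 71.455 = 104.11 kPa.
σ'_f = 104.11 > σ'_p = 48.1 kPa, so the stress path crosses the preconsolidation pressure — recompression up to σ'_p, then virgin compression beyond:
S_c = H/(1+e₀)·[C_r·log₁₀(σ'_p/σ'_0) + C_c·log₁₀(σ'_f/σ'_p)]
    = 5.5/2.27 × [0.076×log₁₀(48.1/32.657) + 0.26×log₁₀(104.11/48.1)]
    = 2.4229 × [0.012781 + 0.08719] = 0.2422 m

S_c ≈ 242 mm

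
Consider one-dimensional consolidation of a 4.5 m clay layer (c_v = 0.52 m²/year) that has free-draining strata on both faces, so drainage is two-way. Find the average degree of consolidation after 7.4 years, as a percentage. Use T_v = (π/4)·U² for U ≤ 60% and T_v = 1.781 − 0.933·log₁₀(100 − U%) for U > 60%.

Drainage path length: H_d = H/2 = 2.25 m (double drainage).
T_v = c_v·t/H_d² = 0.52×7.4/2.25² = 0.7601.
T_v = 0.7601 corresponds to the U > 60% branch:
U = 1 − 10^((1.781 − T_v)/0.933)/100 = 0.8758

U ≈ 87.6 %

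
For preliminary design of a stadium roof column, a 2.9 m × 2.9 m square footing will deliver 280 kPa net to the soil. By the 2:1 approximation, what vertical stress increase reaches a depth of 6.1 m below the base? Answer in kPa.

By the 2:1 method the load spreads at 1 horizontal : 2 vertical, so at depth z the loaded area has grown by z in each plan dimension:
Δσ = qBL/((B+z)(L+z)) = 280×2.9×2.9/((2.9+6.1)(2.9+6.1)) = 29.072 kPa

Δσ_z ≈ 29.1 kPa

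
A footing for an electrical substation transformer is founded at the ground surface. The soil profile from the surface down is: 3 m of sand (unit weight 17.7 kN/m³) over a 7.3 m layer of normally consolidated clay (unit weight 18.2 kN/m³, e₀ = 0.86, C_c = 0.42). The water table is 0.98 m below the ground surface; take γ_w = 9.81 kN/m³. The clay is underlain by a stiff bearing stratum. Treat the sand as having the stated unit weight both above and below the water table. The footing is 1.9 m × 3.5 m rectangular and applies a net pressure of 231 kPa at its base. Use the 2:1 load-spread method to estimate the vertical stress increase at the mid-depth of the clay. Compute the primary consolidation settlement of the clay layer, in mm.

S_c ≈ 175 mm

Mid-depth of clay below the ground surface: z = 3 + 7.3/2 = 6.65 m.
Total vertical stress at mid-clay: σ_v = 17.7×3 + 18.2×3.65 = 119.53 kPa.
Pore pressure: u = 9.81×(6.65 − 0.98) = 55.623 kPa.
Initial effective stress: σ'_0 = σ_v − u = 119.53 − 55.623 = 63.907 kPa.
Stress increase at mid-clay by the 2:1 spreading method:
Δσ = qBL/((B+z)(L+z)) = 231×1.9×3.5/((1.9+6.65)(3.5+6.65)) = 17.701 kPa
Final effective stress: σ'_f = σ'_0 + Δσ = 63.907 + 17.701 = 81.608 kPa.
Normally consolidated clay, so the full stress increment lies on the virgin compression line:
S_c = C_c·H/(1+e₀)·log₁₀(σ'_f/σ'_0) = 0.42×7.3/(1+0.86)×log₁₀(81.608/63.907)
    = 1.6484 × 0.10618 = 0.175 m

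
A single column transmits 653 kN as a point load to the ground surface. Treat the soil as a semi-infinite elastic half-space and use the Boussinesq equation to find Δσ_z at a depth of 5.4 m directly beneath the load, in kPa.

Boussinesq vertical stress below a point load on an elastic half-space:
Δσ_z = 3P/(2πz²) · [1 + (r/z)²]^(−5/2)
r/z = 0/5.4 = 0; [1+(r/z)²]^(−5/2) = 1.
Δσ_z = 3×653/(2π×5.4²) × 1 = 10.692 × 1 = 10.69 kPa

Δσ_z ≈ 10.7 kPa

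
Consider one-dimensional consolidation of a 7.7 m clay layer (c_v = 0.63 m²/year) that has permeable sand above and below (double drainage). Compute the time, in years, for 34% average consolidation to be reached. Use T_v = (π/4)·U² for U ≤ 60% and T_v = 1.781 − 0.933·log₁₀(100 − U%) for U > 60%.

Drainage path length: H_d = H/2 = 3.85 m (double drainage).
U ≤ 60%: T_v = (π/4)·U² = (π/4)×0.34² = 0.090792.
t = T_v·H_d²/c_v = 0.090792×3.85²/0.63 = 2.136 years.

t ≈ 2.14 years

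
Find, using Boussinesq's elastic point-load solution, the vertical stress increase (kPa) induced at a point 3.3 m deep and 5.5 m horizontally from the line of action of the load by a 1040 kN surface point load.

Boussinesq vertical stress below a point load on an elastic half-space:
Δσ_z = 3P/(2πz²) · [1 + (r/z)²]^(−5/2)
r/z = 5.5/3.3 = 1.6667; [1+(r/z)²]^(−5/2) = 0.03605.
Δσ_z = 3×1040/(2π×3.3²) × 0.03605 = 45.598 × 0.03605 = 1.644 kPa

Δσ_z ≈ 1.64 kPa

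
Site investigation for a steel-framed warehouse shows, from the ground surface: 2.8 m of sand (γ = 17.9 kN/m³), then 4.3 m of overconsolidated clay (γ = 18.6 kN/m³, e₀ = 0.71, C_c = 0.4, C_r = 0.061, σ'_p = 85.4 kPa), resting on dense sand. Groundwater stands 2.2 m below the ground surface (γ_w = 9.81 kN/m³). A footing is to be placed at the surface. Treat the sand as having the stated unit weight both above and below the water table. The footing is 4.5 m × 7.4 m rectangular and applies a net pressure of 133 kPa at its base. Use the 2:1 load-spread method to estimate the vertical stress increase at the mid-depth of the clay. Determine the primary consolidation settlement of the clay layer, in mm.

Mid-depth of clay below the ground surface: z = 2.8 + 4.3/2 = 4.95 m.
Total vertical stress at mid-clay: σ_v = 17.9×2.8 + 18.6×2.15 = 90.11 kPa.
Pore pressure: u = 9.81×(4.95 − 2.2) = 26.978 kPa.
Initial effective stress: σ'_0 = σ_v − u = 90.11 − 26.978 = 63.132 kPa.
Stress increase at mid-clay by the 2:1 spreading method:
Δσ = qBL/((B+z)(L+z)) = 133×4.5×7.4/((4.5+4.95)(7.4+4.95)) = 37.949 kPa
Final effective stress: σ'_f = 63.132 + 37.949 = 101.08 kPa.
σ'_f = 101.08 > σ'_p = 85.4 kPa, so the stress path crosses the preconsolidation pressure — recompression up to σ'_p, then virgin compression beyond:
S_c = H/(1+e₀)·[C_r·log₁₀(σ'_p/σ'_0) + C_c·log₁₀(σ'_f/σ'_p)]
    = 4.3/1.71 × [0.061×log₁₀(85.4/63.132) + 0.4×log₁₀(101.08/85.4)]
    = 2.5146 × [0.0080037 + 0.029283] = 0.09376 m

S_c ≈ 93.8 mm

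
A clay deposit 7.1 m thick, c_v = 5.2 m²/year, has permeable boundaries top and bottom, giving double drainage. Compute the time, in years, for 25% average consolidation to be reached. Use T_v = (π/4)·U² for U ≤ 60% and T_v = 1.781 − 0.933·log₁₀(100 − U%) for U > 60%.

Drainage path length: H_d = H/2 = 3.55 m (double drainage).
U ≤ 60%: T_v = (π/4)·U² = (π/4)×0.25² = 0.049087.
t = T_v·H_d²/c_v = 0.049087×3.55²/5.2 = 0.119 years.

t ≈ 0.119 years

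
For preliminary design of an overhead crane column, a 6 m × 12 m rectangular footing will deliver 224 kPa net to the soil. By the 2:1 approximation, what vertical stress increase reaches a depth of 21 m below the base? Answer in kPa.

By the 2:1 method the load spreads at 1 horizontal : 2 vertical, so at depth z the loaded area has grown by z in each plan dimension:
Δσ = qBL/((B+z)(L+z)) = 224×6×12/((6+21)(12+21)) = 18.101 kPa

Δσ_z ≈ 18.1 kPa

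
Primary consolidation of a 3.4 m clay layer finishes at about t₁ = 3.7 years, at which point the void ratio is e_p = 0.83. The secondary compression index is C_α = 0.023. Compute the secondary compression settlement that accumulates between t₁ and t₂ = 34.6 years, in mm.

S_s ≈ 41.5 mm

Secondary compression: S_s = C_α·H/(1+e_p)·log₁₀(t₂/t₁)
S_s = 0.023×3.4/(1+0.83)×log₁₀(34.6/3.7)
    = 0.04273 × 0.9709 = 0.04149 m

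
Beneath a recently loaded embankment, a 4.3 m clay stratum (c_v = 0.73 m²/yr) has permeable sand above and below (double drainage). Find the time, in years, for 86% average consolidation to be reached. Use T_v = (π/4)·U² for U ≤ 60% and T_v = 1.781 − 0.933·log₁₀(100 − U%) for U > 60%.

Drainage path length: H_d = H/2 = 2.15 m (double drainage).
U > 60%: T_v = 1.781 − 0.933·log₁₀(100 − 86) = 0.71166.
t = T_v·H_d²/c_v = 0.71166×2.15²/0.73 = 4.506 years.

t ≈ 4.51 years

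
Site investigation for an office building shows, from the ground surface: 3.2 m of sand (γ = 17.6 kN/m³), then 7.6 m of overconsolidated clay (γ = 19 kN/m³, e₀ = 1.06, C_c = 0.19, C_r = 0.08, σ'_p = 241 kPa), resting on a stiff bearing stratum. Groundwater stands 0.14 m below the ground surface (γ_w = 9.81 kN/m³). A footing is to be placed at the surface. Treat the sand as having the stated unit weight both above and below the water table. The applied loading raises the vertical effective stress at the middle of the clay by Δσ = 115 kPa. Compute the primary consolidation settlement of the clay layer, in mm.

Mid-depth of clay below the ground surface: z = 3.2 + 7.6/2 = 7 m.
Total vertical stress at mid-clay: σ_v = 17.6×3.2 + 19×3.8 = 128.52 kPa.
Pore pressure: u = 9.81×(7 − 0.14) = 67.297 kPa.
Initial effective stress: σ'_0 = σ_v − u = 128.52 − 67.297 = 61.223 kPa.
Final effective stress: σ'_f = 61.223 + 115 = 176.22 kPa.
σ'_f = 176.22 ≤ σ'_p = 241 kPa, so the clay remains overconsolidated and only the recompression index applies:
S_c = C_r·H/(1+e₀)·log₁₀(σ'_f/σ'_0) = 0.08×7.6/2.06×log₁₀(176.22/61.223)
    = 0.29514 × 0.45914 = 0.1355 m

S_c ≈ 136 mm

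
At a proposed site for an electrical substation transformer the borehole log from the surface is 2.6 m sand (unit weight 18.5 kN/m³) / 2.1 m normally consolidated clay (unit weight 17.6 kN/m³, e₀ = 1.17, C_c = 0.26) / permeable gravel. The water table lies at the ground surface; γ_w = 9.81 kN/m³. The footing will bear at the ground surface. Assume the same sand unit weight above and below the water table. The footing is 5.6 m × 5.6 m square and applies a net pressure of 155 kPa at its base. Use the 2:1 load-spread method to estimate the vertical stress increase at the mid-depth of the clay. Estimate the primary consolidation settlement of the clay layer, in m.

S_c ≈ 0.114 m

Mid-depth of clay below the ground surface: z = 2.6 + 2.1/2 = 3.65 m.
Total vertical stress at mid-clay: σ_v = 18.5×2.6 + 17.6×1.05 = 66.58 kPa.
Pore pressure: u = 9.81×(3.65 − 0) = 35.806 kPa.
Initial effective stress: σ'_0 = σ_v − u = 66.58 − 35.806 = 30.774 kPa.
Stress increase at mid-clay by the 2:1 spreading method:
Δσ = qBL/((B+z)(L+z)) = 155×5.6×5.6/((5.6+3.65)(5.6+3.65)) = 56.81 kPa
Final effective stress: σ'_f = σ'_0 + Δσ = 30.774 + 56.81 = 87.584 kPa.
Normally consolidated clay, so the full stress increment lies on the virgin compression line:
S_c = C_c·H/(1+e₀)·log₁₀(σ'_f/σ'_0) = 0.26×2.1/(1+1.17)×log₁₀(87.584/30.774)
    = 0.25161 × 0.45424 = 0.1143 m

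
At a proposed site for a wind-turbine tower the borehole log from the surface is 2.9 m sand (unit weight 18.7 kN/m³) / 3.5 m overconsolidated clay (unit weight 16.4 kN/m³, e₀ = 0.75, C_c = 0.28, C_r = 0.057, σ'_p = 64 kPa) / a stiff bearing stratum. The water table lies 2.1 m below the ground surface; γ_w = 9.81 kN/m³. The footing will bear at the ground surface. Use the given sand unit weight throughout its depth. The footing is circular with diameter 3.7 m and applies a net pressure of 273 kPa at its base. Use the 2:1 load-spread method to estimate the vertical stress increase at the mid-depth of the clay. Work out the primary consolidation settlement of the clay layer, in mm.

Mid-depth of clay below the ground surface: z = 2.9 + 3.5/2 = 4.65 m.
Total vertical stress at mid-clay: σ_v = 18.7×2.9 + 16.4×1.75 = 82.93 kPa.
Pore pressure: u = 9.81×(4.65 − 2.1) = 25.015 kPa.
Initial effective stress: σ'_0 = σ_v − u = 82.93 − 25.015 = 57.915 kPa.
Stress increase at mid-clay by the 2:1 spreading method:
Δσ ≈ qD²/(D+z)² = 273×3.7²/(3.7+4.65)² = 53.603 kPa
Final effective stress: σ'_f = 57.915 + 53.603 = 111.52 kPa.
σ'_f = 111.52 > σ'_p = 64 kPa, so the stress path crosses the preconsolidation pressure — recompression up to σ'_p, then virgin compression beyond:
S_c = H/(1+e₀)·[C_r·log₁₀(σ'_p/σ'_0) + C_c·log₁₀(σ'_f/σ'_p)]
    = 3.5/1.75 × [0.057×log₁₀(64/57.915) + 0.28×log₁₀(111.52/64)]
    = 2 × [0.0024732 + 0.067528] = 0.14 m

S_c ≈ 140 mm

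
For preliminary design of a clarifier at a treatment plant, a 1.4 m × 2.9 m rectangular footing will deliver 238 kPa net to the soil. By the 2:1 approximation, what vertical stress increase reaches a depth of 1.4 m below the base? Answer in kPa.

By the 2:1 method the load spreads at 1 horizontal : 2 vertical, so at depth z the loaded area has grown by z in each plan dimension:
Δσ = qBL/((B+z)(L+z)) = 238×1.4×2.9/((1.4+1.4)(2.9+1.4)) = 80.256 kPa

Δσ_z ≈ 80.3 kPa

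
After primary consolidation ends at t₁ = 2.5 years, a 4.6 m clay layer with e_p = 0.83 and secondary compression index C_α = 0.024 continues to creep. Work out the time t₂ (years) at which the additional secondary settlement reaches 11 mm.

t₂ ≈ 3.8 years

S_s = C_α·H/(1+e_p)·log₁₀(t₂/t₁) ⇒ log₁₀(t₂/t₁) = S_s·(1+e_p)/(C_α·H).
log₁₀(t₂/t₁) = 0.011 × (1+0.83) / (0.024×4.6) = 0.1823
t₂ = t₁ × 10^0.1823 = 2.5 × 1.522 = 3.804 years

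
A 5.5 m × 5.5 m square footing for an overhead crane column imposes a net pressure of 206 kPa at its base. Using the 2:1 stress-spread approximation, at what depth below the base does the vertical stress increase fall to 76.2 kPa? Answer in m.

2:1 spreading — at depth z the loaded area has grown by z in each plan dimension:
qB²/(B+z)² = Δσ_z ⇒ z = B(√(q/Δσ_z) − 1) = 5.5×(√(206/76.2) − 1) = 3.543 m

z ≈ 3.54 m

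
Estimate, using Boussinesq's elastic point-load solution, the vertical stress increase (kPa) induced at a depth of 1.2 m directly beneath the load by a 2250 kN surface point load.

Boussinesq vertical stress below a point load on an elastic half-space:
Δσ_z = 3P/(2πz²) · [1 + (r/z)²]^(−5/2)
r/z = 0/1.2 = 0; [1+(r/z)²]^(−5/2) = 1.
Δσ_z = 3×2250/(2π×1.2²) × 1 = 746.04 × 1 = 746 kPa

Δσ_z ≈ 746 kPa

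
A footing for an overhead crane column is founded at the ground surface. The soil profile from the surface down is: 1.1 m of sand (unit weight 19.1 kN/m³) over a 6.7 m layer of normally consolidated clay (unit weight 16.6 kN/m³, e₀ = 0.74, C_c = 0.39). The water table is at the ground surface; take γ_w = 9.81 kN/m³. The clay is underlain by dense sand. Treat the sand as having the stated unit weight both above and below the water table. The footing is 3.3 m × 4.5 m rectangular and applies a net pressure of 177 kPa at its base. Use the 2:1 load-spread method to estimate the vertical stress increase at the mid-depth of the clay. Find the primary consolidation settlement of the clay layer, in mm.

Mid-depth of clay below the ground surface: z = 1.1 + 6.7/2 = 4.45 m.
Total vertical stress at mid-clay: σ_v = 19.1×1.1 + 16.6×3.35 = 76.62 kPa.
Pore pressure: u = 9.81×(4.45 − 0) = 43.655 kPa.
Initial effective stress: σ'_0 = σ_v − u = 76.62 − 43.655 = 32.965 kPa.
Stress increase at mid-clay by the 2:1 spreading method:
Δσ = qBL/((B+z)(L+z)) = 177×3.3×4.5/((3.3+4.45)(4.5+4.45)) = 37.894 kPa
Final effective stress: σ'_f = σ'_0 + Δσ = 32.965 + 37.894 = 70.859 kPa.
Normally consolidated clay, so the full stress increment lies on the virgin compression line:
S_c = C_c·H/(1+e₀)·log₁₀(σ'_f/σ'_0) = 0.39×6.7/(1+0.74)×log₁₀(70.859/32.965)
    = 1.5017 × 0.33234 = 0.4991 m

S_c ≈ 499 mm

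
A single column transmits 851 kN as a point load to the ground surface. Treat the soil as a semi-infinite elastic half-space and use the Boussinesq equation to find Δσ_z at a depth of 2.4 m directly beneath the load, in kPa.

Boussinesq vertical stress below a point load on an elastic half-space:
Δσ_z = 3P/(2πz²) · [1 + (r/z)²]^(−5/2)
r/z = 0/2.4 = 0; [1+(r/z)²]^(−5/2) = 1.
Δσ_z = 3×851/(2π×2.4²) × 1 = 70.542 × 1 = 70.54 kPa

Δσ_z ≈ 70.5 kPa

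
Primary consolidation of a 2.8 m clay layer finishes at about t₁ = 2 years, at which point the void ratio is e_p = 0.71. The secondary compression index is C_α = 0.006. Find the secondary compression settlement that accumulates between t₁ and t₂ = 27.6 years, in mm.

Secondary compression: S_s = C_α·H/(1+e_p)·log₁₀(t₂/t₁)
S_s = 0.006×2.8/(1+0.71)×log₁₀(27.6/2)
    = 0.009825 × 1.14 = 0.0112 m

S_s ≈ 11.2 mm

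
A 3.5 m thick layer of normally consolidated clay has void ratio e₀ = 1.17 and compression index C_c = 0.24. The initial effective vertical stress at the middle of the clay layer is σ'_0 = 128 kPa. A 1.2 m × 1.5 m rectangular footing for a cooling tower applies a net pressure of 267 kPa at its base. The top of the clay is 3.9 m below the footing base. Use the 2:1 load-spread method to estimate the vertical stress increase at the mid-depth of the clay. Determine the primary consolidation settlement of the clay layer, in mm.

Mid-depth of clay below the footing base: z = 3.9 + 3.5/2 = 5.65 m.
Stress increase at mid-clay by the 2:1 spreading method:
Δσ = qBL/((B+z)(L+z)) = 267×1.2×1.5/((1.2+5.65)(1.5+5.65)) = 9.8127 kPa
Final effective stress: σ'_f = σ'_0 + Δσ = 128 + 9.8127 = 137.81 kPa.
Normally consolidated clay, so the full stress increment lies on the virgin compression line:
S_c = C_c·H/(1+e₀)·log₁₀(σ'_f/σ'_0) = 0.24×3.5/(1+1.17)×log₁₀(137.81/128)
    = 0.3871 × 0.032071 = 0.01241 m

S_c ≈ 12.4 mm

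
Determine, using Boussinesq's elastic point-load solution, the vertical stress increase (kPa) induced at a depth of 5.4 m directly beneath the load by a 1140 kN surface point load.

Boussinesq vertical stress below a point load on an elastic half-space:
Δσ_z = 3P/(2πz²) · [1 + (r/z)²]^(−5/2)
r/z = 0/5.4 = 0; [1+(r/z)²]^(−5/2) = 1.
Δσ_z = 3×1140/(2π×5.4²) × 1 = 18.666 × 1 = 18.67 kPa

Δσ_z ≈ 18.7 kPa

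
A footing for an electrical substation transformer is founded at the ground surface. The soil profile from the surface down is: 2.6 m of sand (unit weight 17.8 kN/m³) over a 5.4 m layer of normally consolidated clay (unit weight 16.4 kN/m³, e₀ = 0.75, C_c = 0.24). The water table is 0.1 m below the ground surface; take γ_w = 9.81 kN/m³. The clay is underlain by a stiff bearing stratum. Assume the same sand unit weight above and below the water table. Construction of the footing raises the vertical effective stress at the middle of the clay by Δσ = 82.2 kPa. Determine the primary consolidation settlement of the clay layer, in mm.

Mid-depth of clay below the ground surface: z = 2.6 + 5.4/2 = 5.3 m.
Total vertical stress at mid-clay: σ_v = 17.8×2.6 + 16.4×2.7 = 90.56 kPa.
Pore pressure: u = 9.81×(5.3 − 0.1) = 51.012 kPa.
Initial effective stress: σ'_0 = σ_v − u = 90.56 − 51.012 = 39.548 kPa.
Final effective stress: σ'_f = σ'_0 + Δσ = 39.548 + 82.2 = 121.75 kPa.
Normally consolidated clay, so the full stress increment lies on the virgin compression line:
S_c = C_c·H/(1+e₀)·log₁₀(σ'_f/σ'_0) = 0.24×5.4/(1+0.75)×log₁₀(121.75/39.548)
    = 0.74057 × 0.48834 = 0.3616 m

S_c ≈ 362 mm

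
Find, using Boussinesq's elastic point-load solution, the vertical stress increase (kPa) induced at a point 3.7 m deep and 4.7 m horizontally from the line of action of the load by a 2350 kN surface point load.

Δσ_z ≈ 7.42 kPa

Boussinesq vertical stress below a point load on an elastic half-space:
Δσ_z = 3P/(2πz²) · [1 + (r/z)²]^(−5/2)
r/z = 4.7/3.7 = 1.2703; [1+(r/z)²]^(−5/2) = 0.090554.
Δσ_z = 3×2350/(2π×3.7²) × 0.090554 = 81.961 × 0.090554 = 7.422 kPa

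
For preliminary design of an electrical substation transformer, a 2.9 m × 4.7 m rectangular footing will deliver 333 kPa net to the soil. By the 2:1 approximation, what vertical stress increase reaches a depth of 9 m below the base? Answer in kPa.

By the 2:1 method the load spreads at 1 horizontal : 2 vertical, so at depth z the loaded area has grown by z in each plan dimension:
Δσ = qBL/((B+z)(L+z)) = 333×2.9×4.7/((2.9+9)(4.7+9)) = 27.84 kPa

Δσ_z ≈ 27.8 kPa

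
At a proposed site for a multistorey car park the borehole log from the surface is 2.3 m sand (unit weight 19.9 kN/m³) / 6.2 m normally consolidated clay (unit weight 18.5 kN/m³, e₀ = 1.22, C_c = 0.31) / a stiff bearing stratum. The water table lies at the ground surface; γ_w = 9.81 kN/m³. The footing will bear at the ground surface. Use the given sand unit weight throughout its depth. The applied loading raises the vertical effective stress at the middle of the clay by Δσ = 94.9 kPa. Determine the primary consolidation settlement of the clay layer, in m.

S_c ≈ 0.399 m

Mid-depth of clay below the ground surface: z = 2.3 + 6.2/2 = 5.4 m.
Total vertical stress at mid-clay: σ_v = 19.9×2.3 + 18.5×3.1 = 103.12 kPa.
Pore pressure: u = 9.81×(5.4 − 0) = 52.974 kPa.
Initial effective stress: σ'_0 = σ_v − u = 103.12 − 52.974 = 50.146 kPa.
Final effective stress: σ'_f = σ'_0 + Δσ = 50.146 + 94.9 = 145.05 kPa.
Normally consolidated clay, so the full stress increment lies on the virgin compression line:
S_c = C_c·H/(1+e₀)·log₁₀(σ'_f/σ'_0) = 0.31×6.2/(1+1.22)×log₁₀(145.05/50.146)
    = 0.86577 × 0.46128 = 0.3994 m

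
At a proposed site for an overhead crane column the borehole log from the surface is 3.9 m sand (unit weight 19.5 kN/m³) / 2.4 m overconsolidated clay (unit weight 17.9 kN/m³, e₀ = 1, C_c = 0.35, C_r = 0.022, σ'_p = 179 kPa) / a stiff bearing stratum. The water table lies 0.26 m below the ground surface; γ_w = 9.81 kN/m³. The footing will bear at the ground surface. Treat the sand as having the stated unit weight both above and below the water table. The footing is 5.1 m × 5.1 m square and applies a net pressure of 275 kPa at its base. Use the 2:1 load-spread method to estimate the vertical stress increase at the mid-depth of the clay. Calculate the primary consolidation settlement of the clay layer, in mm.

S_c ≈ 9.91 mm

Mid-depth of clay below the ground surface: z = 3.9 + 2.4/2 = 5.1 m.
Total vertical stress at mid-clay: σ_v = 19.5×3.9 + 17.9×1.2 = 97.53 kPa.
Pore pressure: u = 9.81×(5.1 − 0.26) = 47.48 kPa.
Initial effective stress: σ'_0 = σ_v − u = 97.53 − 47.48 = 50.05 kPa.
Stress increase at mid-clay by the 2:1 spreading method:
Δσ = qBL/((B+z)(L+z)) = 275×5.1×5.1/((5.1+5.1)(5.1+5.1)) = 68.75 kPa
Final effective stress: σ'_f = 50.05 + 68.75 = 118.8 kPa.
σ'_f = 118.8 ≤ σ'_p = 179 kPa, so the clay remains overconsolidated and only the recompression index applies:
S_c = C_r·H/(1+e₀)·log₁₀(σ'_f/σ'_0) = 0.022×2.4/2×log₁₀(118.8/50.05)
    = 0.0264 × 0.37541 = 0.009911 m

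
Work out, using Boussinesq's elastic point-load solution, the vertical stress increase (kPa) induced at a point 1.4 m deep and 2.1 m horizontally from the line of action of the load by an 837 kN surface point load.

Boussinesq vertical stress below a point load on an elastic half-space:
Δσ_z = 3P/(2πz²) · [1 + (r/z)²]^(−5/2)
r/z = 2.1/1.4 = 1.5; [1+(r/z)²]^(−5/2) = 0.052516.
Δσ_z = 3×837/(2π×1.4²) × 0.052516 = 203.9 × 0.052516 = 10.71 kPa

Δσ_z ≈ 10.7 kPa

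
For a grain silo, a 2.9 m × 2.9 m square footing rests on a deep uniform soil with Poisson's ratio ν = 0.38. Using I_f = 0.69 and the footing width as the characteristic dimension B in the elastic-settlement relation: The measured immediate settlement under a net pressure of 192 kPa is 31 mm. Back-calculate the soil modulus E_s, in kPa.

S_e = q·B·(1−ν²)/E_s · I_f  ⇒  E_s = q·B·(1−ν²)·I_f / S_e.
E_s = 192 × 2.9 × 0.8556 × 0.69 / 0.031 = 10600 kPa

E_s ≈ 10600 kPa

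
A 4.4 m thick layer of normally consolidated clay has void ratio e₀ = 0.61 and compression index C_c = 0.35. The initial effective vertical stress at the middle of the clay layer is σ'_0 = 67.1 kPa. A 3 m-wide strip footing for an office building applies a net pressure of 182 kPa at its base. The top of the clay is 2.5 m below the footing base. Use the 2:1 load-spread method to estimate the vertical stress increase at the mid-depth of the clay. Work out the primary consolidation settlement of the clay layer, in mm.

S_c ≈ 300 mm

Mid-depth of clay below the footing base: z = 2.5 + 4.4/2 = 4.7 m.
Stress increase at mid-clay by the 2:1 spreading method:
Δσ = qB/(B+z) = 182×3/(3+4.7) = 70.909 kPa
Final effective stress: σ'_f = σ'_0 + Δσ = 67.1 + 70.909 = 138.01 kPa.
Normally consolidated clay, so the full stress increment lies on the virgin compression line:
S_c = C_c·H/(1+e₀)·log₁₀(σ'_f/σ'_0) = 0.35×4.4/(1+0.61)×log₁₀(138.01/67.1)
    = 0.95652 × 0.31319 = 0.2996 m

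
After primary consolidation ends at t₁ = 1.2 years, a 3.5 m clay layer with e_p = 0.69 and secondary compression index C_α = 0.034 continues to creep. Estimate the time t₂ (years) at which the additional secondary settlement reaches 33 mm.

S_s = C_α·H/(1+e_p)·log₁₀(t₂/t₁) ⇒ log₁₀(t₂/t₁) = S_s·(1+e_p)/(C_α·H).
log₁₀(t₂/t₁) = 0.033 × (1+0.69) / (0.034×3.5) = 0.4687
t₂ = t₁ × 10^0.4687 = 1.2 × 2.942 = 3.531 years

t₂ ≈ 3.53 years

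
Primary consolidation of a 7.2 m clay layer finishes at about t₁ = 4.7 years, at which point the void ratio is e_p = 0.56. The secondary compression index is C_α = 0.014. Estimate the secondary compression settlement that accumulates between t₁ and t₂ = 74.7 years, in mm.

Secondary compression: S_s = C_α·H/(1+e_p)·log₁₀(t₂/t₁)
S_s = 0.014×7.2/(1+0.56)×log₁₀(74.7/4.7)
    = 0.06462 × 1.201 = 0.07762 m

S_s ≈ 77.6 mm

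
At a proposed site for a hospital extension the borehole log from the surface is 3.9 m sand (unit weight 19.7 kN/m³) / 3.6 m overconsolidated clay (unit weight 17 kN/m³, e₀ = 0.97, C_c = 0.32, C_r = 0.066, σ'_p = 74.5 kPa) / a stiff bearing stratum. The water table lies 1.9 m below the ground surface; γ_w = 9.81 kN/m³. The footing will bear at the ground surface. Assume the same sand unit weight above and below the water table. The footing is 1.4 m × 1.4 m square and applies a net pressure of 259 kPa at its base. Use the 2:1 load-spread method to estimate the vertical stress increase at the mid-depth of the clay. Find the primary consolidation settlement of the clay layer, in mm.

Mid-depth of clay below the ground surface: z = 3.9 + 3.6/2 = 5.7 m.
Total vertical stress at mid-clay: σ_v = 19.7×3.9 + 17×1.8 = 107.43 kPa.
Pore pressure: u = 9.81×(5.7 − 1.9) = 37.278 kPa.
Initial effective stress: σ'_0 = σ_v − u = 107.43 − 37.278 = 70.152 kPa.
Stress increase at mid-clay by the 2:1 spreading method:
Δσ = qBL/((B+z)(L+z)) = 259×1.4×1.4/((1.4+5.7)(1.4+5.7)) = 10.07 kPa
Final effective stress: σ'_f = 70.152 + 10.07 = 80.222 kPa.
σ'_f = 80.222 > σ'_p = 74.5 kPa, so the stress path crosses the preconsolidation pressure — recompression up to σ'_p, then virgin compression beyond:
S_c = H/(1+e₀)·[C_r·log₁₀(σ'_p/σ'_0) + C_c·log₁₀(σ'_f/σ'_p)]
    = 3.6/1.97 × [0.066×log₁₀(74.5/70.152) + 0.32×log₁₀(80.222/74.5)]
    = 1.8274 × [0.0017237 + 0.010284] = 0.02194 m

S_c ≈ 21.9 mm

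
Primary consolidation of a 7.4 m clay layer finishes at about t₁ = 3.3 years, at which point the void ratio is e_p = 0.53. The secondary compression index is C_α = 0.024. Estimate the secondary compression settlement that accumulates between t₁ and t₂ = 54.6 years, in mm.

S_s ≈ 141 mm

Secondary compression: S_s = C_α·H/(1+e_p)·log₁₀(t₂/t₁)
S_s = 0.024×7.4/(1+0.53)×log₁₀(54.6/3.3)
    = 0.1161 × 1.219 = 0.1415 m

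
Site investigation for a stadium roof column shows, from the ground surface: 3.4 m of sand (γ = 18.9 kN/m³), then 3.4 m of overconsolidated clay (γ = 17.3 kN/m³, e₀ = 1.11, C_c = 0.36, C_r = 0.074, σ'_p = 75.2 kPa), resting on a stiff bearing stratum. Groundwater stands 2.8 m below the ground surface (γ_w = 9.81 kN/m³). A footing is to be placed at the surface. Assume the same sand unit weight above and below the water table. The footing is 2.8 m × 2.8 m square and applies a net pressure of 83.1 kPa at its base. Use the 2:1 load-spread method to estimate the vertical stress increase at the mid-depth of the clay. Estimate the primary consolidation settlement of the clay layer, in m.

S_c ≈ 0.0233 m

Mid-depth of clay below the ground surface: z = 3.4 + 3.4/2 = 5.1 m.
Total vertical stress at mid-clay: σ_v = 18.9×3.4 + 17.3×1.7 = 93.67 kPa.
Pore pressure: u = 9.81×(5.1 − 2.8) = 22.563 kPa.
Initial effective stress: σ'_0 = σ_v − u = 93.67 − 22.563 = 71.107 kPa.
Stress increase at mid-clay by the 2:1 spreading method:
Δσ = qBL/((B+z)(L+z)) = 83.1×2.8×2.8/((2.8+5.1)(2.8+5.1)) = 10.439 kPa
Final effective stress: σ'_f = 71.107 + 10.439 = 81.546 kPa.
σ'_f = 81.546 > σ'_p = 75.2 kPa, so the stress path crosses the preconsolidation pressure — recompression up to σ'_p, then virgin compression beyond:
S_c = H/(1+e₀)·[C_r·log₁₀(σ'_p/σ'_0) + C_c·log₁₀(σ'_f/σ'_p)]
    = 3.4/2.11 × [0.074×log₁₀(75.2/71.107) + 0.36×log₁₀(81.546/75.2)]
    = 1.6114 × [0.0017986 + 0.012667] = 0.02331 m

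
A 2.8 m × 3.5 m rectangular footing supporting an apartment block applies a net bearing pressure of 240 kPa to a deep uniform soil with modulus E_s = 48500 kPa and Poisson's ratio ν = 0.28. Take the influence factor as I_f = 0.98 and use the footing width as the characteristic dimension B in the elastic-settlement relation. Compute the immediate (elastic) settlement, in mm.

Immediate (elastic) settlement: S_e = q·B·(1−ν²)/E_s · I_f.
S_e = 240 × 2.8 × (1 − 0.28²) / 48500 × 0.98
    = 240 × 2.8 × 0.9216 / 48500 × 0.98
    = 0.01251 m = 12.51 mm

S_e ≈ 12.5 mm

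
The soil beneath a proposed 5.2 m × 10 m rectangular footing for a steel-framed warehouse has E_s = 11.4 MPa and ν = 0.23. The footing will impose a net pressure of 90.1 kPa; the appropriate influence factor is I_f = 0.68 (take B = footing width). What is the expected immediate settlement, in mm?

Immediate (elastic) settlement: S_e = q·B·(1−ν²)/E_s · I_f.
E_s = 11.4 MPa = 11400 kPa.
S_e = 90.1 × 5.2 × (1 − 0.23²) / 11400 × 0.68
    = 90.1 × 5.2 × 0.9471 / 11400 × 0.68
    = 0.02647 m = 26.47 mm

S_e ≈ 26.5 mm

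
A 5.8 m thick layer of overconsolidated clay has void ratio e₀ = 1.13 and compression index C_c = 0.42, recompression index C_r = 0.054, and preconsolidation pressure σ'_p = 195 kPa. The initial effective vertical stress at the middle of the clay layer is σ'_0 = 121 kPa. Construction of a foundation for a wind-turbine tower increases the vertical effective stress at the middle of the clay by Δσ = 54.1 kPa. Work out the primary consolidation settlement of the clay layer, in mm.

S_c ≈ 23.6 mm

Final effective stress: σ'_f = 121 + 54.1 = 175.1 kPa.
σ'_f = 175.1 ≤ σ'_p = 195 kPa, so the clay remains overconsolidated and only the recompression index applies:
S_c = C_r·H/(1+e₀)·log₁₀(σ'_f/σ'_0) = 0.054×5.8/2.13×log₁₀(175.1/121)
    = 0.14704 × 0.1605 = 0.0236 m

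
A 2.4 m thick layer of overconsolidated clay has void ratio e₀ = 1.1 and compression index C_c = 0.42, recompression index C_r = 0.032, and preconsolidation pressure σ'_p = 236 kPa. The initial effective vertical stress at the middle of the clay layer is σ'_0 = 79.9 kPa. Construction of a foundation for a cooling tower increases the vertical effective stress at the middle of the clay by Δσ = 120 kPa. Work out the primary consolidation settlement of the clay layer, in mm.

S_c ≈ 14.6 mm

Final effective stress: σ'_f = 79.9 + 120 = 199.9 kPa.
σ'_f = 199.9 ≤ σ'_p = 236 kPa, so the clay remains overconsolidated and only the recompression index applies:
S_c = C_r·H/(1+e₀)·log₁₀(σ'_f/σ'_0) = 0.032×2.4/2.1×log₁₀(199.9/79.9)
    = 0.036573 × 0.39827 = 0.01457 m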